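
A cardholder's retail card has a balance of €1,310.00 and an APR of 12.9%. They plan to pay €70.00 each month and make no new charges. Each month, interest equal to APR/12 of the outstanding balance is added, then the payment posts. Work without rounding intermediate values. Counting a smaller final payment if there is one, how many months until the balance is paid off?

22 payments

Monthly rate r = 12.9%/12 = 1.075% = 0.01075.
Recurrence: B ← B·(1+r) − €70.00.
Month 1: interest €14.08; balance after payment €1,254.08.
Month 2: interest €13.48; balance after payment €1,197.56.
Closed form: n = −ln(1 − rB₀/P)/ln(1+r) = −ln(0.79882)/ln(1.01075) ≈ 21.007, so the balance reaches zero during payment 22.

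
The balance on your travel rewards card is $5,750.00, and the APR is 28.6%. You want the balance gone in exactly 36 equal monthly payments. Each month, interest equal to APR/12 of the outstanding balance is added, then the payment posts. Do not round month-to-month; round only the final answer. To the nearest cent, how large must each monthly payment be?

Monthly rate r = 28.6%/12 = 2.38333% = 0.0238333.
Level-payment amortization: P = B₀·r / (1 − (1+r)^(−n)) = 5750.00·0.0238333 / (1 − 1.02383^(−36)).
Denominator 1 − (1+r)^(−36) = 0.57170159.
P = 137.042 / 0.57170159 ≈ 239.71.

$239.71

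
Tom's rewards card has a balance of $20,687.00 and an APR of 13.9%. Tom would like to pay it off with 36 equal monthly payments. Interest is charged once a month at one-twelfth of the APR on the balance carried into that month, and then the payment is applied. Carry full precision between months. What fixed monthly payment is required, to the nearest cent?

$706.03

Monthly rate r = 13.9%/12 = 1.15833% = 0.0115833.
Level-payment amortization: P = B₀·r / (1 − (1+r)^(−n)) = 20687.00·0.0115833 / (1 − 1.01158^(−36)).
Denominator 1 − (1+r)^(−36) = 0.339397753.
P = 239.624 / 0.339397753 ≈ 706.03.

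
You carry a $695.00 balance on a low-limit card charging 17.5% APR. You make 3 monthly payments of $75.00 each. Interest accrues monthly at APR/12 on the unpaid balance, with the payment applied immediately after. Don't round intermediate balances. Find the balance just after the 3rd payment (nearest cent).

$497.55

Monthly rate r = 17.5%/12 = 1.45833% = 0.0145833.
Each month: B ← B·(1+r) − $75.00.
Month 1: interest $10.14; balance after payment $630.14.
Month 2: interest $9.19; balance after payment $564.32.
Month 3: interest $8.23; balance after payment $497.55.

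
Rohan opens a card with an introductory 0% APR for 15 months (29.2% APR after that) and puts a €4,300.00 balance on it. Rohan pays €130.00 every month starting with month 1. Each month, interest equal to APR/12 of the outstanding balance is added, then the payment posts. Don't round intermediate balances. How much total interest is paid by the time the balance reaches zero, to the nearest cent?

€784.11

Promo months 1–15 at r₀ = 0%/12 = 0; months 16+ at r₁ = 29.2%/12 = 0.0243333.
After month 15 (no interest yet): B = €4,300.00 − 15·€130.00 = €2,350.00.
Then at r₁ with €130.00/mo: n₂ = −ln(1 − r₁·B/P)/ln(1+r₁) ≈ 24.11 → 25 more payments.
Total paid = 39·€130.00 + €14.11 = €5,084.11; interest = €5,084.11 − €4,300.00 = €784.11.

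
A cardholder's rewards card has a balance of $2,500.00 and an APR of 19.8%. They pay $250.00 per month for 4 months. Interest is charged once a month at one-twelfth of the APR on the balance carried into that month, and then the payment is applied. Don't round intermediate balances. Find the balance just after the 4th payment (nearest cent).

$1,644.11

Monthly rate r = 19.8%/12 = 1.65% = 0.0165.
Each month: B ← B·(1+r) − $250.00.
Month 1: interest $41.25; balance after payment $2,291.25.
Month 2: interest $37.81; balance after payment $2,079.06.
Month 3: interest $34.30; balance after payment $1,863.36.
Month 4: interest $30.75; balance after payment $1,644.11.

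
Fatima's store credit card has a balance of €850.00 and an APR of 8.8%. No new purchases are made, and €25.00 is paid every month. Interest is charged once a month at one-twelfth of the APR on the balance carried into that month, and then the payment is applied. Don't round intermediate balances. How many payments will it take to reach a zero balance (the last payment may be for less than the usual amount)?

40 payments

Monthly rate r = 8.8%/12 = 0.733333% = 0.00733333.
Recurrence: B ← B·(1+r) − €25.00.
Month 1: interest €6.23; balance after payment €831.23.
Month 2: interest €6.10; balance after payment €812.33.
Closed form: n = −ln(1 − rB₀/P)/ln(1+r) = −ln(0.75067)/ln(1.00733) ≈ 39.251, so the balance reaches zero during payment 40.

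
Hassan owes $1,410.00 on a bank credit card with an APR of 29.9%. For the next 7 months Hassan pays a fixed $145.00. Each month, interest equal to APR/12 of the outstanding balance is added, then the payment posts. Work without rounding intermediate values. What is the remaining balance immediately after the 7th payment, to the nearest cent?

$580.99

Monthly rate r = 29.9%/12 = 2.49167% = 0.0249167.
Each month: B ← B·(1+r) − $145.00.
Month 1: interest $35.13; balance after payment $1,300.13.
Month 2: interest $32.39; balance after payment $1,187.53.
Month 3: interest $29.59; balance after payment $1,072.12.
Month 4: interest $26.71; balance after payment $953.83.
Month 5: interest $23.77; balance after payment $832.60.
Month 6: interest $20.75; balance after payment $708.34.
Month 7: interest $17.65; balance after payment $580.99.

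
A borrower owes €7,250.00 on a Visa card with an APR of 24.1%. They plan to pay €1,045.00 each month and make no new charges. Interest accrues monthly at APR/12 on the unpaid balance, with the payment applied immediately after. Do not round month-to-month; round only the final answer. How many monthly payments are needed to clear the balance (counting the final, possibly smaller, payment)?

Monthly rate r = 24.1%/12 = 2.00833% = 0.0200833.
Recurrence: B ← B·(1+r) − €1,045.00.
Month 1: interest €145.60; balance after payment €6,350.60.
Month 2: interest €127.54; balance after payment €5,433.15.
Closed form: n = −ln(1 − rB₀/P)/ln(1+r) = −ln(0.86067)/ln(1.02008) ≈ 7.546, so the balance reaches zero during payment 8.

8 payments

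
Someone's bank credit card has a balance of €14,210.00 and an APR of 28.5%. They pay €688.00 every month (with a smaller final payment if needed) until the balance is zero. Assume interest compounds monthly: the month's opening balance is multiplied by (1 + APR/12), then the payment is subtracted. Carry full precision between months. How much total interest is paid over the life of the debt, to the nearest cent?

€5,558.75

Monthly rate r = 28.5%/12 = 2.375% = 0.02375.
Payoff takes n = ⌈−ln(1 − rB₀/P)/ln(1+r)⌉ = ⌈28.731⌉ = 29 payments; the last is €504.75.
Total paid = 28·€688.00 + €504.75 = €19,768.75.
Total interest = total paid − principal = €19,768.75 − €14,210.00 = €5,558.75.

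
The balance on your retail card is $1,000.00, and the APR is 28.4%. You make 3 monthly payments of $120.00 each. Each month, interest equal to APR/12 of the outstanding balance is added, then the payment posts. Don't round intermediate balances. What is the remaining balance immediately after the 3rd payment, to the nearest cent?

$704.11

Monthly rate r = 28.4%/12 = 2.36667% = 0.0236667.
Each month: B ← B·(1+r) − $120.00.
Month 1: interest $23.67; balance after payment $903.67.
Month 2: interest $21.39; balance after payment $805.05.
Month 3: interest $19.05; balance after payment $704.11.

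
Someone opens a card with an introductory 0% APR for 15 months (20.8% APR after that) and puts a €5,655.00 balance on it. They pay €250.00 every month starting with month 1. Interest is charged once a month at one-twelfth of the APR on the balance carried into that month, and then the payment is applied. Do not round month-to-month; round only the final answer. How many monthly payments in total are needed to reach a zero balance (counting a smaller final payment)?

Promo months 1–15 at r₀ = 0%/12 = 0; months 16+ at r₁ = 20.8%/12 = 0.0173333.
After month 15 (no interest yet): B = €5,655.00 − 15·€250.00 = €1,905.00.
Then at r₁ with €250.00/mo: n₂ = −ln(1 − r₁·B/P)/ln(1+r₁) ≈ 8.24 → 9 more payments.

24 payments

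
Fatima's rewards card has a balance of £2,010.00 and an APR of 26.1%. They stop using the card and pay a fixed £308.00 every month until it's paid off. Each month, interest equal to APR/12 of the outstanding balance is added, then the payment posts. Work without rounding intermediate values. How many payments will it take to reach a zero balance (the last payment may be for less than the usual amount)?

Monthly rate r = 26.1%/12 = 2.175% = 0.02175.
Recurrence: B ← B·(1+r) − £308.00.
Month 1: interest £43.72; balance after payment £1,745.72.
Month 2: interest £37.97; balance after payment £1,475.69.
Closed form: n = −ln(1 − rB₀/P)/ln(1+r) = −ln(0.85806)/ln(1.02175) ≈ 7.114, so the balance reaches zero during payment 8.

8 months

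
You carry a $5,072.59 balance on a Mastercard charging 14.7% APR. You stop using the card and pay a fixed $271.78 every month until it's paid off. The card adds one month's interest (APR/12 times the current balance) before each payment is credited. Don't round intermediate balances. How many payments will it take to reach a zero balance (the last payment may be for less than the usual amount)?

Monthly rate r = 14.7%/12 = 1.225% = 0.01225.
Recurrence: B ← B·(1+r) − $271.78.
Month 1: interest $62.14; balance after payment $4,862.95.
Month 2: interest $59.57; balance after payment $4,650.74.
Closed form: n = −ln(1 − rB₀/P)/ln(1+r) = −ln(0.77136)/ln(1.01225) ≈ 21.321, so the balance reaches zero during payment 22.

22 months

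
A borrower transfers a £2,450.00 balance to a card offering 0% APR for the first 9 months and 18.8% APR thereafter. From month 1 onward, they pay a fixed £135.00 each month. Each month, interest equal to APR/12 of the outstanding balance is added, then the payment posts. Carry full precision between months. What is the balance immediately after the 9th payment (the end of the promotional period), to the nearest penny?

£1,235.00

Promo months 1–9 at r₀ = 0%/12 = 0; months 10+ at r₁ = 18.8%/12 = 0.0156667.
After month 9 (no interest yet): B = £2,450.00 − 9·£135.00 = £1,235.00.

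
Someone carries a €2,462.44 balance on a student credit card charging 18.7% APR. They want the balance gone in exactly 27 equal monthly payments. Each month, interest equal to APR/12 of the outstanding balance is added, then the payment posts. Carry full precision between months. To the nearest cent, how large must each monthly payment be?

€112.43

Monthly rate r = 18.7%/12 = 1.55833% = 0.0155833.
Level-payment amortization: P = B₀·r / (1 − (1+r)^(−n)) = 2462.44·0.0155833 / (1 − 1.01558^(−27)).
Denominator 1 − (1+r)^(−27) = 0.341312013.
P = 38.373 / 0.341312013 ≈ 112.43.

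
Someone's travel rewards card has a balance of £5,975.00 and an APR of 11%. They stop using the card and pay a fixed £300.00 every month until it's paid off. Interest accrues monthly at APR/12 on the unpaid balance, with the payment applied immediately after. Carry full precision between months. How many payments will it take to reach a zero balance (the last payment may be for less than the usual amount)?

Monthly rate r = 11%/12 = 0.916667% = 0.00916667.
Recurrence: B ← B·(1+r) − £300.00.
Month 1: interest £54.77; balance after payment £5,729.77.
Month 2: interest £52.52; balance after payment £5,482.29.
Closed form: n = −ln(1 − rB₀/P)/ln(1+r) = −ln(0.81743)/ln(1.00917) ≈ 22.092, so the balance reaches zero during payment 23.

23 months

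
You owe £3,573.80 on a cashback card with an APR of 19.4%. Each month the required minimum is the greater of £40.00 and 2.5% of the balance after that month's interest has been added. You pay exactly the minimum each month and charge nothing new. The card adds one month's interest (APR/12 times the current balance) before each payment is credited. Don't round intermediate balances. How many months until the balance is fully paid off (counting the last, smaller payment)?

152 months

Monthly rate r = 19.4%/12 = 1.61667% = 0.0161667.
While 2.5% of the post-interest balance exceeds £40.00, each month B ← (B·(1+r))·(1 − 0.025), i.e. B shrinks by the factor (1+r)·0.975 = 0.99076.
This holds for months 1–89. Entering month 90 the balance is £1,564.66; 2.5% of the post-interest balance is now below £40.00, so the flat £40.00 minimum applies from here.
From month 90 a fixed £40.00 at rate r clears £1,564.66 in 63 more payments. Total: 89 + 63 = 152 months.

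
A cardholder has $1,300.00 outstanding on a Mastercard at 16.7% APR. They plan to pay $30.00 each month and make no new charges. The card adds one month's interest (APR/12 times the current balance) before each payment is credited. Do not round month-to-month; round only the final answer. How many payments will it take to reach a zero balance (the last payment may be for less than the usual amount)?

Monthly rate r = 16.7%/12 = 1.39167% = 0.0139167.
Recurrence: B ← B·(1+r) − $30.00.
Month 1: interest $18.09; balance after payment $1,288.09.
Month 2: interest $17.93; balance after payment $1,276.02.
Closed form: n = −ln(1 − rB₀/P)/ln(1+r) = −ln(0.39694)/ln(1.01392) ≈ 66.853, so the balance reaches zero during payment 67.

67 months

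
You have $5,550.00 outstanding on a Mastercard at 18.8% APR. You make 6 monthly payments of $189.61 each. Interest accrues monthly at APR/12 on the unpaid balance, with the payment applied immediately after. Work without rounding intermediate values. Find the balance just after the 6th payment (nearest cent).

Monthly rate r = 18.8%/12 = 1.56667% = 0.0156667.
Each month: B ← B·(1+r) − $189.61.
Month 1: interest $86.95; balance after payment $5,447.34.
Month 2: interest $85.34; balance after payment $5,343.07.
Month 3: interest $83.71; balance after payment $5,237.17.
Month 4: interest $82.05; balance after payment $5,129.61.
Month 5: interest $80.36; balance after payment $5,020.36.
Month 6: interest $78.65; balance after payment $4,909.40.

$4,909.40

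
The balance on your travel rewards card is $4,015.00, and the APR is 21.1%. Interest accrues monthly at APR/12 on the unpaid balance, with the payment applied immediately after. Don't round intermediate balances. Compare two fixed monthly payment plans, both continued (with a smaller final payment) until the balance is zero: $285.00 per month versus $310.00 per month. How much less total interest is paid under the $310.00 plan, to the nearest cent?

Monthly rate r = 21.1%/12 = 1.75833% = 0.0175833.
At $285.00/mo: n = ⌈−ln(1 − rB₀/P)/ln(1+r)⌉ = 17 payments (last $94.46); total interest = total paid − $4,015.00 = $639.46.
At $310.00/mo: 15 payments (last $256.43); total interest $581.43.
Interest saved = $639.46 − $581.43 = $58.03.

$58.03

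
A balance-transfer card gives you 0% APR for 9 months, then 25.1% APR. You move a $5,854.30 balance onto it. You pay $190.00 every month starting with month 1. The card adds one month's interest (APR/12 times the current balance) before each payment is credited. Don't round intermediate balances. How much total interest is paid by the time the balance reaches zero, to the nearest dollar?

$1,448

Promo months 1–9 at r₀ = 0%/12 = 0; months 10+ at r₁ = 25.1%/12 = 0.0209167.
After month 9 (no interest yet): B = $5,854.30 − 9·$190.00 = $4,144.30.
Then at r₁ with $190.00/mo: n₂ = −ln(1 − r₁·B/P)/ln(1+r₁) ≈ 29.43 → 30 more payments.
Total paid = 38·$190.00 + $82.30 = $7,302.30; interest = $7,302.30 − $5,854.30 = $1,448.00.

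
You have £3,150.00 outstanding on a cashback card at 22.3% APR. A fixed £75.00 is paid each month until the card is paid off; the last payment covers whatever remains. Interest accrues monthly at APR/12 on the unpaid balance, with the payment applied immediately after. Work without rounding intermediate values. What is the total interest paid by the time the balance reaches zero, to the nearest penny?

Monthly rate r = 22.3%/12 = 1.85833% = 0.0185833.
Payoff takes n = ⌈−ln(1 − rB₀/P)/ln(1+r)⌉ = ⌈82.356⌉ = 83 payments; the last is £26.86.
Total paid = 82·£75.00 + £26.86 = £6,176.86.
Total interest = total paid − principal = £6,176.86 − £3,150.00 = £3,026.86.

£3,026.86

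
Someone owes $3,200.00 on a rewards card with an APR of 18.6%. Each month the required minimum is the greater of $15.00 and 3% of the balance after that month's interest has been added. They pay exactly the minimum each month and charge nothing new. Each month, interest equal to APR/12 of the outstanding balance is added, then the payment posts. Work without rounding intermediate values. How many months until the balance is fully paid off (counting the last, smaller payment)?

Monthly rate r = 18.6%/12 = 1.55% = 0.0155.
While 3% of the post-interest balance exceeds $15.00, each month B ← (B·(1+r))·(1 − 0.03), i.e. B shrinks by the factor (1+r)·0.97 = 0.98503.
This holds for months 1–125. Entering month 126 the balance is $485.97; 3% of the post-interest balance is now below $15.00, so the flat $15.00 minimum applies from here.
From month 126 a fixed $15.00 at rate r clears $485.97 in 46 more payments. Total: 125 + 46 = 171 months.

171 months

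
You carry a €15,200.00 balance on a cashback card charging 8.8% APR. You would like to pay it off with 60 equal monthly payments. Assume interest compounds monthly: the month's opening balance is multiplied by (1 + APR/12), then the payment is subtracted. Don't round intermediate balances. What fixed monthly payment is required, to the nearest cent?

€314.05

Monthly rate r = 8.8%/12 = 0.733333% = 0.00733333.
Level-payment amortization: P = B₀·r / (1 − (1+r)^(−n)) = 15200.00·0.00733333 / (1 − 1.00733^(−60)).
Denominator 1 − (1+r)^(−60) = 0.354928755.
P = 111.467 / 0.354928755 ≈ 314.05.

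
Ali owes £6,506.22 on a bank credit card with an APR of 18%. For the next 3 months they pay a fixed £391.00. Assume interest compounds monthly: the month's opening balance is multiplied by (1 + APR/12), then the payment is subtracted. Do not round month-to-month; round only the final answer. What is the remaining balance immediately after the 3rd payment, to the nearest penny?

£5,612.73

Monthly rate r = 18%/12 = 1.5% = 0.015.
Each month: B ← B·(1+r) − £391.00.
Month 1: interest £97.59; balance after payment £6,212.81.
Month 2: interest £93.19; balance after payment £5,915.01.
Month 3: interest £88.73; balance after payment £5,612.73.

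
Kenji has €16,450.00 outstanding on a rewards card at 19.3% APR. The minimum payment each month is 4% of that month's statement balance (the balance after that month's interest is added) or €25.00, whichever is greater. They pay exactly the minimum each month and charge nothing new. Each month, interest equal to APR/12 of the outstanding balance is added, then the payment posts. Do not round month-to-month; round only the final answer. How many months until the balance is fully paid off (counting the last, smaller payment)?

Monthly rate r = 19.3%/12 = 1.60833% = 0.0160833.
While 4% of the post-interest balance exceeds €25.00, each month B ← (B·(1+r))·(1 − 0.04), i.e. B shrinks by the factor (1+r)·0.96 = 0.97544.
This holds for months 1–133. Entering month 134 the balance is €602.34; 4% of the post-interest balance is now below €25.00, so the flat €25.00 minimum applies from here.
From month 134 a fixed €25.00 at rate r clears €602.34 in 31 more payments. Total: 133 + 31 = 164 months.

164 months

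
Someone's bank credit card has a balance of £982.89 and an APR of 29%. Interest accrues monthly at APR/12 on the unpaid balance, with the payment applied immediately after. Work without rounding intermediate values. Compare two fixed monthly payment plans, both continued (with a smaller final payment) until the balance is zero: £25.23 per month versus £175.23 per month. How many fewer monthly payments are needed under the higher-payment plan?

112 fewer payments

Monthly rate r = 29%/12 = 2.41667% = 0.0241667.
At £25.23/mo: n = ⌈−ln(1 − rB₀/P)/ln(1+r)⌉ = 119 payments (last £21.58); total interest = total paid − £982.89 = £2,015.83.
At £175.23/mo: 7 payments (last £17.74); total interest £86.23.
Payments saved = 119 − 7 = 112.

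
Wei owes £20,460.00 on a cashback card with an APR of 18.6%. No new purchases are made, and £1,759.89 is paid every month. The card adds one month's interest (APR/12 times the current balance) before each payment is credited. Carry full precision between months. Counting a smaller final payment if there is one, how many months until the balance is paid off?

13 months

Monthly rate r = 18.6%/12 = 1.55% = 0.0155.
Recurrence: B ← B·(1+r) − £1,759.89.
Month 1: interest £317.13; balance after payment £19,017.24.
Month 2: interest £294.77; balance after payment £17,552.12.
Closed form: n = −ln(1 − rB₀/P)/ln(1+r) = −ln(0.8198)/ln(1.0155) ≈ 12.918, so the balance reaches zero during payment 13.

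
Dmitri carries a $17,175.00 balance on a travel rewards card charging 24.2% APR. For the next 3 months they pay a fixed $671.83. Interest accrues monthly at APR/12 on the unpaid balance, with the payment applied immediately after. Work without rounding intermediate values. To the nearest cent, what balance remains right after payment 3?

$16,178.77

Monthly rate r = 24.2%/12 = 2.01667% = 0.0201667.
Each month: B ← B·(1+r) − $671.83.
Month 1: interest $346.36; balance after payment $16,849.53.
Month 2: interest $339.80; balance after payment $16,517.50.
Month 3: interest $333.10; balance after payment $16,178.77.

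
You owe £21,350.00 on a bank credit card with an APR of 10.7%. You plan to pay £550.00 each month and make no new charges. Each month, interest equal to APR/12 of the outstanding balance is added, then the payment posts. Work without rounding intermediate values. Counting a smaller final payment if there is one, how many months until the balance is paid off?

48 months

Monthly rate r = 10.7%/12 = 0.891667% = 0.00891667.
Recurrence: B ← B·(1+r) − £550.00.
Month 1: interest £190.37; balance after payment £20,990.37.
Month 2: interest £187.16; balance after payment £20,627.53.
Closed form: n = −ln(1 − rB₀/P)/ln(1+r) = −ln(0.65387)/ln(1.00892) ≈ 47.858, so the balance reaches zero during payment 48.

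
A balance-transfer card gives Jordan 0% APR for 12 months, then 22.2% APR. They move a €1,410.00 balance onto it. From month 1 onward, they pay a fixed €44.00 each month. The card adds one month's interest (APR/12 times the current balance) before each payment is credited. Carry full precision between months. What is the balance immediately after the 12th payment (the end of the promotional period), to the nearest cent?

Promo months 1–12 at r₀ = 0%/12 = 0; months 13+ at r₁ = 22.2%/12 = 0.0185.
After month 12 (no interest yet): B = €1,410.00 − 12·€44.00 = €882.00.

€882.00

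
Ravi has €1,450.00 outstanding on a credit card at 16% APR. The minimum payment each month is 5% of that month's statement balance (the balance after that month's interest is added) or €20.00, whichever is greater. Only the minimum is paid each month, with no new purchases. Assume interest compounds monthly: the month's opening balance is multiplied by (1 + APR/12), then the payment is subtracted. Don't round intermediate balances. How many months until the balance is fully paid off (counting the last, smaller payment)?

58 months

Monthly rate r = 16%/12 = 1.33333% = 0.0133333.
While 5% of the post-interest balance exceeds €20.00, each month B ← (B·(1+r))·(1 − 0.05), i.e. B shrinks by the factor (1+r)·0.95 = 0.96267.
This holds for months 1–35. Entering month 36 the balance is €382.85; 5% of the post-interest balance is now below €20.00, so the flat €20.00 minimum applies from here.
From month 36 a fixed €20.00 at rate r clears €382.85 in 23 more payments. Total: 35 + 23 = 58 months.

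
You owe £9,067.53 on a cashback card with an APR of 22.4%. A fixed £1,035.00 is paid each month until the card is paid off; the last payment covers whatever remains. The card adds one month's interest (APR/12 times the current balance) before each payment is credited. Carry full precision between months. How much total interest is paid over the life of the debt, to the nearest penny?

£927.98

Monthly rate r = 22.4%/12 = 1.86667% = 0.0186667.
Payoff takes n = ⌈−ln(1 − rB₀/P)/ln(1+r)⌉ = ⌈9.655⌉ = 10 payments; the last is £680.51.
Total paid = 9·£1,035.00 + £680.51 = £9,995.51.
Total interest = total paid − principal = £9,995.51 − £9,067.53 = £927.98.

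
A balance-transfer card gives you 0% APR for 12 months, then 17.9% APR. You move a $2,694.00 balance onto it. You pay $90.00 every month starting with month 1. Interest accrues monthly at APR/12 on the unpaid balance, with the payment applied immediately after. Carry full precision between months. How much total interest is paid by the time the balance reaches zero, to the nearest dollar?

Promo months 1–12 at r₀ = 0%/12 = 0; months 13+ at r₁ = 17.9%/12 = 0.0149167.
After month 12 (no interest yet): B = $2,694.00 − 12·$90.00 = $1,614.00.
Then at r₁ with $90.00/mo: n₂ = −ln(1 − r₁·B/P)/ln(1+r₁) ≈ 21.02 → 22 more payments.
Total paid = 33·$90.00 + $2.22 = $2,972.22; interest = $2,972.22 − $2,694.00 = $278.22.

$278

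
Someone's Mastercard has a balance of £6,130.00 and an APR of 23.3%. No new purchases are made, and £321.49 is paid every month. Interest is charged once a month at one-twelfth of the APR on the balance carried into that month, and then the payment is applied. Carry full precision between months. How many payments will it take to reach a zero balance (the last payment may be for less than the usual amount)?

25 months

Monthly rate r = 23.3%/12 = 1.94167% = 0.0194167.
Recurrence: B ← B·(1+r) − £321.49.
Month 1: interest £119.02; balance after payment £5,927.53.
Month 2: interest £115.09; balance after payment £5,721.14.
Closed form: n = −ln(1 − rB₀/P)/ln(1+r) = −ln(0.62977)/ln(1.01942) ≈ 24.045, so the balance reaches zero during payment 25.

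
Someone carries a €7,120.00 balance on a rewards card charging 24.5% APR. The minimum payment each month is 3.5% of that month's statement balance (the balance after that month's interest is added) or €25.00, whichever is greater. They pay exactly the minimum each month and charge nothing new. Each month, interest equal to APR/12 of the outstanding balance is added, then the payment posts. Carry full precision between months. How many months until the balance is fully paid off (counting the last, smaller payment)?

193 months

Monthly rate r = 24.5%/12 = 2.04167% = 0.0204167.
While 3.5% of the post-interest balance exceeds €25.00, each month B ← (B·(1+r))·(1 − 0.035), i.e. B shrinks by the factor (1+r)·0.965 = 0.9847.
This holds for months 1–151. Entering month 152 the balance is €694.25; 3.5% of the post-interest balance is now below €25.00, so the flat €25.00 minimum applies from here.
From month 152 a fixed €25.00 at rate r clears €694.25 in 42 more payments. Total: 151 + 42 = 193 months.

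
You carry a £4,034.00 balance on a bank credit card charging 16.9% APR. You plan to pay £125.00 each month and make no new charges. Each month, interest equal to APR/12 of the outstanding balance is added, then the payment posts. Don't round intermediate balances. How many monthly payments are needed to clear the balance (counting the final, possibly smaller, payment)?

44 months

Monthly rate r = 16.9%/12 = 1.40833% = 0.0140833.
Recurrence: B ← B·(1+r) − £125.00.
Month 1: interest £56.81; balance after payment £3,965.81.
Month 2: interest £55.85; balance after payment £3,896.66.
Closed form: n = −ln(1 − rB₀/P)/ln(1+r) = −ln(0.5455)/ln(1.01408) ≈ 43.335, so the balance reaches zero during payment 44.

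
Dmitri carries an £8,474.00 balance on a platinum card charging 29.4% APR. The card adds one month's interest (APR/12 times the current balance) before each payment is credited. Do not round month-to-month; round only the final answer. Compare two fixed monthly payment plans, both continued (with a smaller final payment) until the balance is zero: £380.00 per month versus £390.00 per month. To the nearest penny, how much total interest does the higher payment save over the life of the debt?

£163.38

Monthly rate r = 29.4%/12 = 2.45% = 0.0245.
At £380.00/mo: n = ⌈−ln(1 − rB₀/P)/ln(1+r)⌉ = 33 payments (last £250.33); total interest = total paid − £8,474.00 = £3,936.33.
At £390.00/mo: 32 payments (last £156.95); total interest £3,772.95.
Interest saved = £3,936.33 − £3,772.95 = £163.38.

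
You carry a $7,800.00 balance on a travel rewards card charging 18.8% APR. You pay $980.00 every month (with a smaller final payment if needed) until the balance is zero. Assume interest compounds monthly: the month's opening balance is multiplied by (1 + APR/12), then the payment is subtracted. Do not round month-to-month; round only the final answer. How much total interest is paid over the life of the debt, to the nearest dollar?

$598

Monthly rate r = 18.8%/12 = 1.56667% = 0.0156667.
Payoff takes n = ⌈−ln(1 − rB₀/P)/ln(1+r)⌉ = ⌈8.567⌉ = 9 payments; the last is $557.89.
Total paid = 8·$980.00 + $557.89 = $8,397.89.
Total interest = total paid − principal = $8,397.89 − $7,800.00 = $597.89.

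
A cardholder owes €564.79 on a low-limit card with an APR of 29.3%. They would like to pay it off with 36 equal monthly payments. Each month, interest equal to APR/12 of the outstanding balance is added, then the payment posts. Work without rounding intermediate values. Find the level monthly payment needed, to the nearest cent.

€23.76

Monthly rate r = 29.3%/12 = 2.44167% = 0.0244167.
Level-payment amortization: P = B₀·r / (1 − (1+r)^(−n)) = 564.79·0.0244167 / (1 − 1.02442^(−36)).
Denominator 1 − (1+r)^(−36) = 0.580394551.
P = 13.7903 / 0.580394551 ≈ 23.76.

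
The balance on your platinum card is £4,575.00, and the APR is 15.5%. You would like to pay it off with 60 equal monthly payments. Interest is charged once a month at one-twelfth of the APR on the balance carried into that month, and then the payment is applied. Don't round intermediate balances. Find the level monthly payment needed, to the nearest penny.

Monthly rate r = 15.5%/12 = 1.29167% = 0.0129167.
Level-payment amortization: P = B₀·r / (1 − (1+r)^(−n)) = 4575.00·0.0129167 / (1 − 1.01292^(−60)).
Denominator 1 − (1+r)^(−60) = 0.537004285.
P = 59.0938 / 0.537004285 ≈ 110.04.

£110.04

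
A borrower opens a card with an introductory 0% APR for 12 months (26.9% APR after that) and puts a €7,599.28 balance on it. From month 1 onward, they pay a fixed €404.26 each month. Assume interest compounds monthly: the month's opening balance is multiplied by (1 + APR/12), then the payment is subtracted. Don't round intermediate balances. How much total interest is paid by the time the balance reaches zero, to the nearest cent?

€267.85

Promo months 1–12 at r₀ = 0%/12 = 0; months 13+ at r₁ = 26.9%/12 = 0.0224167.
After month 12 (no interest yet): B = €7,599.28 − 12·€404.26 = €2,748.16.
Then at r₁ with €404.26/mo: n₂ = −ln(1 − r₁·B/P)/ln(1+r₁) ≈ 7.46 → 8 more payments.
Total paid = 19·€404.26 + €186.19 = €7,867.13; interest = €7,867.13 − €7,599.28 = €267.85.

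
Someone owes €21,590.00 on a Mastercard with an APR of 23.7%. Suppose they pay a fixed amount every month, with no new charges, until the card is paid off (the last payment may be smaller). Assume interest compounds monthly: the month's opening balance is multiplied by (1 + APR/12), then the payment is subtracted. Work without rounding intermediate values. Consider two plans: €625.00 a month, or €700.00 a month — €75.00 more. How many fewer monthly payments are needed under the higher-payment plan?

10 fewer payments

Monthly rate r = 23.7%/12 = 1.975% = 0.01975.
At €625.00/mo: n = ⌈−ln(1 − rB₀/P)/ln(1+r)⌉ = 59 payments (last €389.29); total interest = total paid − €21,590.00 = €15,049.29.
At €700.00/mo: 49 payments (last €23.93); total interest €12,033.93.
Payments saved = 59 − 49 = 10.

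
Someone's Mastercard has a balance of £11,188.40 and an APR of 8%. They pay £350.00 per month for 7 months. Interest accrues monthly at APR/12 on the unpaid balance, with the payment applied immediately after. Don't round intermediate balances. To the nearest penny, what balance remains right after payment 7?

£9,221.54

Monthly rate r = 8%/12 = 0.666667% = 0.00666667.
Each month: B ← B·(1+r) − £350.00.
Month 1: interest £74.59; balance after payment £10,912.99.
Month 2: interest £72.75; balance after payment £10,635.74.
Month 3: interest £70.90; balance after payment £10,356.65.
Month 4: interest £69.04; balance after payment £10,075.69.
Month 5: interest £67.17; balance after payment £9,792.86.
Month 6: interest £65.29; balance after payment £9,508.15.
Month 7: interest £63.39; balance after payment £9,221.54.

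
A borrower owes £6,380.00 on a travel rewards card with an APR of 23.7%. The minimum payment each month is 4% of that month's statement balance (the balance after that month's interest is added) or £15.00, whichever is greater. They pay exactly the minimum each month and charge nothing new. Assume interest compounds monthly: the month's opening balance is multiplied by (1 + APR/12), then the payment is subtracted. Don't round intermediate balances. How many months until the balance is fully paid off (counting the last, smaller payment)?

169 months

Monthly rate r = 23.7%/12 = 1.975% = 0.01975.
While 4% of the post-interest balance exceeds £15.00, each month B ← (B·(1+r))·(1 − 0.04), i.e. B shrinks by the factor (1+r)·0.96 = 0.97896.
This holds for months 1–135. Entering month 136 the balance is £361.48; 4% of the post-interest balance is now below £15.00, so the flat £15.00 minimum applies from here.
From month 136 a fixed £15.00 at rate r clears £361.48 in 34 more payments. Total: 135 + 34 = 169 months.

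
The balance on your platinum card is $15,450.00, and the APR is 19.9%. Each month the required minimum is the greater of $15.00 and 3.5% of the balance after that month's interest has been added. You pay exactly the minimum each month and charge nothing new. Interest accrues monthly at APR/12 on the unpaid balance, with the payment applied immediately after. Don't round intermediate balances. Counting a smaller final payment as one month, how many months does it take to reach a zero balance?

Monthly rate r = 19.9%/12 = 1.65833% = 0.0165833.
While 3.5% of the post-interest balance exceeds $15.00, each month B ← (B·(1+r))·(1 − 0.035), i.e. B shrinks by the factor (1+r)·0.965 = 0.981.
This holds for months 1–188. Entering month 189 the balance is $419.71; 3.5% of the post-interest balance is now below $15.00, so the flat $15.00 minimum applies from here.
From month 189 a fixed $15.00 at rate r clears $419.71 in 38 more payments. Total: 188 + 38 = 226 months.

226 months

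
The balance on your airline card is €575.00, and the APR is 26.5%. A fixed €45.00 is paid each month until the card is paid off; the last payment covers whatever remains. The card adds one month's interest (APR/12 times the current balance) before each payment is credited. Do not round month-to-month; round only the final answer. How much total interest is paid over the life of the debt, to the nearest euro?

€108

Monthly rate r = 26.5%/12 = 2.20833% = 0.0220833.
Payoff takes n = ⌈−ln(1 − rB₀/P)/ln(1+r)⌉ = ⌈15.178⌉ = 16 payments; the last is €8.08.
Total paid = 15·€45.00 + €8.08 = €683.08.
Total interest = total paid − principal = €683.08 − €575.00 = €108.08.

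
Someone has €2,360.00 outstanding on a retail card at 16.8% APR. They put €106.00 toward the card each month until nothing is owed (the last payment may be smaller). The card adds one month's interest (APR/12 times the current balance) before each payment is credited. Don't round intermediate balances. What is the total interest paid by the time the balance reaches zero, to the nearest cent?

€487.97

Monthly rate r = 16.8%/12 = 1.4% = 0.014.
Payoff takes n = ⌈−ln(1 − rB₀/P)/ln(1+r)⌉ = ⌈26.867⌉ = 27 payments; the last is €91.97.
Total paid = 26·€106.00 + €91.97 = €2,847.97.
Total interest = total paid − principal = €2,847.97 − €2,360.00 = €487.97.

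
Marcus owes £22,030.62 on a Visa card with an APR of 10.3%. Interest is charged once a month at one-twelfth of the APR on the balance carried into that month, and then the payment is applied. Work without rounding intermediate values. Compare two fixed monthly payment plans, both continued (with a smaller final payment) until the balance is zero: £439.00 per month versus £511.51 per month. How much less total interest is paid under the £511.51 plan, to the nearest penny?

£1,318.18

Monthly rate r = 10.3%/12 = 0.858333% = 0.00858333.
At £439.00/mo: n = ⌈−ln(1 − rB₀/P)/ln(1+r)⌉ = 66 payments (last £405.26); total interest = total paid − £22,030.62 = £6,909.64.
At £511.51/mo: 55 payments (last £0.54); total interest £5,591.46.
Interest saved = £6,909.64 − £5,591.46 = £1,318.18.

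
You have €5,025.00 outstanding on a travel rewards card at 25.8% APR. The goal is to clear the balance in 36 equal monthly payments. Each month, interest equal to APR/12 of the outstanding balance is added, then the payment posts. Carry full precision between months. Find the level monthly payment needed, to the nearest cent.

€201.93

Monthly rate r = 25.8%/12 = 2.15% = 0.0215.
Level-payment amortization: P = B₀·r / (1 − (1+r)^(−n)) = 5025.00·0.0215 / (1 − 1.0215^(−36)).
Denominator 1 − (1+r)^(−36) = 0.535036732.
P = 108.038 / 0.535036732 ≈ 201.93.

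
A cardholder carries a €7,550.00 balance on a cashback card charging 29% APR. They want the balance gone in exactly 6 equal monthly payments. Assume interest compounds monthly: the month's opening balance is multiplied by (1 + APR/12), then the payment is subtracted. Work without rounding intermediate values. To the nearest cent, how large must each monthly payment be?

€1,366.88

Monthly rate r = 29%/12 = 2.41667% = 0.0241667.
Level-payment amortization: P = B₀·r / (1 − (1+r)^(−n)) = 7550.00·0.0241667 / (1 − 1.02417^(−6)).
Denominator 1 − (1+r)^(−6) = 0.133484813.
P = 182.458 / 0.133484813 ≈ 1366.88.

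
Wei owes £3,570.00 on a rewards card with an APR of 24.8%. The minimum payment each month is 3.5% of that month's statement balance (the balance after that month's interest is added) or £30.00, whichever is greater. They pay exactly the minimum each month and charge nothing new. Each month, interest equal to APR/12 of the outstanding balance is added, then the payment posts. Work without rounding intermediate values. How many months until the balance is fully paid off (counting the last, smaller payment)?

138 months

Monthly rate r = 24.8%/12 = 2.06667% = 0.0206667.
While 3.5% of the post-interest balance exceeds £30.00, each month B ← (B·(1+r))·(1 − 0.035), i.e. B shrinks by the factor (1+r)·0.965 = 0.98494.
This holds for months 1–96. Entering month 97 the balance is £832.05; 3.5% of the post-interest balance is now below £30.00, so the flat £30.00 minimum applies from here.
From month 97 a fixed £30.00 at rate r clears £832.05 in 42 more payments. Total: 96 + 42 = 138 months.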